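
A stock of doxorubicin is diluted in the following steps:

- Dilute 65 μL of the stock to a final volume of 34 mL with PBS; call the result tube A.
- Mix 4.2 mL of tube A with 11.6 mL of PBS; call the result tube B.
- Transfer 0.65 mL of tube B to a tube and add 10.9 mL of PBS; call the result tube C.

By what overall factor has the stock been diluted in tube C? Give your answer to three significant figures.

3.50 × 10^4

Step 1: 65 μL brought to 34 mL → factor 34000/65 = 523.08
Step 2: 4.2 mL + 11.6 mL = 15.8 mL total → factor 15.8/4.2 = 3.7619
Step 3: 0.65 mL + 10.9 mL = 11.55 mL total → factor 11.55/0.65 = 17.769
Overall dilution factor = 523.08 × 3.7619 × 17.769 = 34966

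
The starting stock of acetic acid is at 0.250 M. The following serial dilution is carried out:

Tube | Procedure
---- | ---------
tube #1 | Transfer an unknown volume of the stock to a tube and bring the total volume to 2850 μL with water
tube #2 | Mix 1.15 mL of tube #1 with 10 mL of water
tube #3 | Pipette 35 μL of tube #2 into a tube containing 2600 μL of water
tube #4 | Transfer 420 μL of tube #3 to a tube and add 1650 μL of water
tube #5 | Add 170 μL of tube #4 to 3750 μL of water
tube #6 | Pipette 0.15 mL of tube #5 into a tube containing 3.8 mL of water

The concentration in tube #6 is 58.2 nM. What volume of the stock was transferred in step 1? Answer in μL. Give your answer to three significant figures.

1.45 × 10^3 μL

Step 1: v brought to 2850 μL → factor = 2850 μL/v
Step 2: 1.15 mL + 10 mL = 11.15 mL total → factor 11.15/1.15 = 9.6957
Step 3: 35 μL + 2600 μL = 2635 μL total → factor 2635/35 = 75.286
Step 4: 420 μL + 1650 μL = 2070 μL total → factor 2070/420 = 4.9286
Step 5: 170 μL + 3750 μL = 3920 μL total → factor 3920/170 = 23.059
Step 6: 0.15 mL + 3.8 mL = 3.95 mL total → factor 3.95/0.15 = 26.333
Product of known-step factors = 2.1845 × 10^6
Overall factor = 0.250 M / (58.2 nM) = 4.2955 × 10^6
Step-1 factor = 4.2955 × 10^6 / 2.1845 × 10^6 = 1.9664
v = 2850 μL / 1.9664 = 1.45 × 10^3 μL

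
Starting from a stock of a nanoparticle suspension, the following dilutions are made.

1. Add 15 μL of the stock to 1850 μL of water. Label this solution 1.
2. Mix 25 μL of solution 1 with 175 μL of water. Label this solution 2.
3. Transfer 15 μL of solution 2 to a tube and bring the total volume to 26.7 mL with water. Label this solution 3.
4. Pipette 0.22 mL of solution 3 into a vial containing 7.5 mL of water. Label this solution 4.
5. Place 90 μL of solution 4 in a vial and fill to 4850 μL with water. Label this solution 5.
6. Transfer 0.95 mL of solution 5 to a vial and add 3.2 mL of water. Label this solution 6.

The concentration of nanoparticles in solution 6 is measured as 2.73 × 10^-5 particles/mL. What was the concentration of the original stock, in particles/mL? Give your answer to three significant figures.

Step 1: 15 μL + 1850 μL = 1865 μL total → factor 1865/15 = 124.33
Step 2: 25 μL + 175 μL = 200 μL total → factor 200/25 = 8
Step 3: 15 μL brought to 26.7 mL → factor 26700/15 = 1780
Step 4: 0.22 mL + 7.5 mL = 7.72 mL total → factor 7.72/0.22 = 35.091
Step 5: 90 μL brought to 4850 μL → factor 4850/90 = 53.889
Step 6: 0.95 mL + 3.2 mL = 4.15 mL total → factor 4.15/0.95 = 4.3684
Overall dilution factor = 124.33 × 8 × 1780 × 35.091 × 53.889 × 4.3684 = 1.4626 × 10^10
Stock = 2.73 × 10^-5 particles/mL × 1.4626 × 10^10 = 3.99 × 10^5 particles/mL

3.99 × 10^5 particles/mL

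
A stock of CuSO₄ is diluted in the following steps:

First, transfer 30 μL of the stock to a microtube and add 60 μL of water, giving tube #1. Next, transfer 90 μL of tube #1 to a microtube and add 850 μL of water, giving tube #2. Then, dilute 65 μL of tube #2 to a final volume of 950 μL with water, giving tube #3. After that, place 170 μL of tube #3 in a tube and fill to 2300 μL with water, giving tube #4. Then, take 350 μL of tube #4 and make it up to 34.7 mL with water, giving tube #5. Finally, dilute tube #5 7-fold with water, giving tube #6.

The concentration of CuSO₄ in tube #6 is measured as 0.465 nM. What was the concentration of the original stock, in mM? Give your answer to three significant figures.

Step 1: 30 μL + 60 μL = 90 μL total → factor 90/30 = 3
Step 2: 90 μL + 850 μL = 940 μL total → factor 940/90 = 10.444
Step 3: 65 μL brought to 950 μL → factor 950/65 = 14.615
Step 4: 170 μL brought to 2300 μL → factor 2300/170 = 13.529
Step 5: 350 μL brought to 34.7 mL → factor 34700/350 = 99.143
Step 6: 7-fold → factor 7
Overall dilution factor = 3 × 10.444 × 14.615 × 13.529 × 99.143 × 7 = 4.2999 × 10^6
Stock = 0.465 nM × 4.2999 × 10^6 = 1.999 × 10^6 nM = 2.00 mM

2.00 mM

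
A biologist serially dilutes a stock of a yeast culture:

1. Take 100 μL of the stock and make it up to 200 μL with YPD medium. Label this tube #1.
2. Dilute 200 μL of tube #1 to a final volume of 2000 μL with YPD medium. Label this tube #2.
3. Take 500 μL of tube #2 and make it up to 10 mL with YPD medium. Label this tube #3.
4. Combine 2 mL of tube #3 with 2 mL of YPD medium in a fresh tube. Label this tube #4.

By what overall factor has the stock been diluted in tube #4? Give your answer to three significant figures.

800

Step 1: 100 μL brought to 200 μL → factor 200/100 = 2
Step 2: 200 μL brought to 2000 μL → factor 2000/200 = 10
Step 3: 500 μL brought to 10 mL → factor 10000/500 = 20
Step 4: 2 mL + 2 mL = 4 mL total → factor 4/2 = 2
Overall dilution factor = 2 × 10 × 20 × 2 = 800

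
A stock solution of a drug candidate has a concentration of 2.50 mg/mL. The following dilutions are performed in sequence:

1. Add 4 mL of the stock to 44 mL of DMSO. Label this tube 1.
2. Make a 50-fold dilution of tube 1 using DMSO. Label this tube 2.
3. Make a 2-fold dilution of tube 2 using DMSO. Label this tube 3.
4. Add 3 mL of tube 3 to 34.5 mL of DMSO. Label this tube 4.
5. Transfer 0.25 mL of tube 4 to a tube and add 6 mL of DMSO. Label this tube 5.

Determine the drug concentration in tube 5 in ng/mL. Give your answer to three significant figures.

6.67 ng/mL

Step 1: 4 mL + 44 mL = 48 mL total → factor 48/4 = 12
Step 2: 50-fold → factor 50
Step 3: 2-fold → factor 2
Step 4: 3 mL + 34.5 mL = 37.5 mL total → factor 37.5/3 = 12.5
Step 5: 0.25 mL + 6 mL = 6.25 mL total → factor 6.25/0.25 = 25
Overall dilution factor = 12 × 50 × 2 × 12.5 × 25 = 3.75 × 10^5
Final = 2.50 mg/mL / 3.75 × 10^5 = 6.667 × 10^-6 mg/mL = 6.67 ng/mL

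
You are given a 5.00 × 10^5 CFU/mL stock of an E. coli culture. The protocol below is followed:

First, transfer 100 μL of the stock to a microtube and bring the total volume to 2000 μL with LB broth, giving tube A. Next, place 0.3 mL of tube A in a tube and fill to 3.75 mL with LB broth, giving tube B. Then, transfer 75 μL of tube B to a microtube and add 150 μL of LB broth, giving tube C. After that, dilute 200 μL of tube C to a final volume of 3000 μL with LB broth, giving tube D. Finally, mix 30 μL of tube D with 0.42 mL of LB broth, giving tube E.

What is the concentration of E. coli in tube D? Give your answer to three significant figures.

Step 1: 100 μL brought to 2000 μL → factor 2000/100 = 20
Step 2: 0.3 mL brought to 3.75 mL → factor 3.75/0.3 = 12.5
Step 3: 75 μL + 150 μL = 225 μL total → factor 225/75 = 3
Step 4: 200 μL brought to 3000 μL → factor 3000/200 = 15
Dilution factor through tube D = 20 × 12.5 × 3 × 15 = 11250
[tube D] = 5.00 × 10^5 CFU/mL / 11250 = 44.4 CFU/mL

44.4 CFU/mL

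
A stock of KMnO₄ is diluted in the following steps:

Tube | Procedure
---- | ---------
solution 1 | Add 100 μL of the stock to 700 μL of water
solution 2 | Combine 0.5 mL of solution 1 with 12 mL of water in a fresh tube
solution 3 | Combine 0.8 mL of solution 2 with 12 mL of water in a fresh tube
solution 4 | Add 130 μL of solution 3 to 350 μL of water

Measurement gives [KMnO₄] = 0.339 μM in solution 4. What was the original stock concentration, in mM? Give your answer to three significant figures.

Step 1: 100 μL + 700 μL = 800 μL total → factor 800/100 = 8
Step 2: 0.5 mL + 12 mL = 12.5 mL total → factor 12.5/0.5 = 25
Step 3: 0.8 mL + 12 mL = 12.8 mL total → factor 12.8/0.8 = 16
Step 4: 130 μL + 350 μL = 480 μL total → factor 480/130 = 3.6923
Overall dilution factor = 8 × 25 × 16 × 3.6923 = 11815
Stock = 0.339 μM × 11815 = 4005 μM = 4.01 mM

4.01 mM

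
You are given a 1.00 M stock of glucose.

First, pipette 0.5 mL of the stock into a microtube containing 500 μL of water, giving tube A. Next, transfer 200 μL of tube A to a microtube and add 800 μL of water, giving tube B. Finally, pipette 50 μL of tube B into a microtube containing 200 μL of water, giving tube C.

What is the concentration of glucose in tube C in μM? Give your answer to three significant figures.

Step 1: 0.5 mL + 500 μL = 1 mL total → factor 1/0.5 = 2
Step 2: 200 μL + 800 μL = 1000 μL total → factor 1000/200 = 5
Step 3: 50 μL + 200 μL = 250 μL total → factor 250/50 = 5
Overall dilution factor = 2 × 5 × 5 = 50
Final = 1.00 M / 50 = 0.02000 M = 2.00 × 10^4 μM

2.00 × 10^4 μM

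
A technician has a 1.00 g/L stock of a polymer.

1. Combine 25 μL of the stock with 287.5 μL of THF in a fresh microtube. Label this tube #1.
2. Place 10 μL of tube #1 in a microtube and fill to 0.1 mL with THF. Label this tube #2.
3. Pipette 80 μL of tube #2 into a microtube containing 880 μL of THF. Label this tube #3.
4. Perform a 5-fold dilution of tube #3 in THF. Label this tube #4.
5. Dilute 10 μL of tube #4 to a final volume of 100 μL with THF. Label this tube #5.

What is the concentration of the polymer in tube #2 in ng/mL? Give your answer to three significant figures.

8.00 × 10^3 ng/mL

Step 1: 25 μL + 287.5 μL = 312.5 μL total → factor 312.5/25 = 12.5
Step 2: 10 μL brought to 0.1 mL → factor 100/10 = 10
Dilution factor through tube #2 = 12.5 × 10 = 125
[tube #2] = 1.00 g/L / 125 = 0.008000 g/L = 8.00 × 10^3 ng/mL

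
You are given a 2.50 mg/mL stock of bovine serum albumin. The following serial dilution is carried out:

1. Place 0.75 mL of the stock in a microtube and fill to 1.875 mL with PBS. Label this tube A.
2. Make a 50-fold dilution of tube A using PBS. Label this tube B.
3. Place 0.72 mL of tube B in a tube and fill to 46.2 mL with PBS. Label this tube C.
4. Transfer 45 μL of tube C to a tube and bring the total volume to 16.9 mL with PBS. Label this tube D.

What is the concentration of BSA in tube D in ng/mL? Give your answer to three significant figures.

0.830 ng/mL

Step 1: 0.75 mL brought to 1.875 mL → factor 1.875/0.75 = 2.5
Step 2: 50-fold → factor 50
Step 3: 0.72 mL brought to 46.2 mL → factor 46.2/0.72 = 64.167
Step 4: 45 μL brought to 16.9 mL → factor 16900/45 = 375.56
Overall dilution factor = 2.5 × 50 × 64.167 × 375.56 = 3.0123 × 10^6
Final = 2.50 mg/mL / 3.0123 × 10^6 = 8.299 × 10^-7 mg/mL = 0.830 ng/mL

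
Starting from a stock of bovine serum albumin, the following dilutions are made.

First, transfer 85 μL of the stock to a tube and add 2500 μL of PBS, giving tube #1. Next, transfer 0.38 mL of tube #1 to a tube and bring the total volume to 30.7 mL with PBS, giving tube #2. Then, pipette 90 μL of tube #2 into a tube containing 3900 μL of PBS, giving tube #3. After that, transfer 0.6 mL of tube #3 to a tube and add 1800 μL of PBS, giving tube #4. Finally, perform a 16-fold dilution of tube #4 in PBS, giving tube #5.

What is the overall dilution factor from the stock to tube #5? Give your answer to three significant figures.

6.97 × 10^6

Step 1: 85 μL + 2500 μL = 2585 μL total → factor 2585/85 = 30.412
Step 2: 0.38 mL brought to 30.7 mL → factor 30.7/0.38 = 80.789
Step 3: 90 μL + 3900 μL = 3990 μL total → factor 3990/90 = 44.333
Step 4: 0.6 mL + 1800 μL = 2.4 mL total → factor 2.4/0.6 = 4
Step 5: 16-fold → factor 16
Overall dilution factor = 30.412 × 80.789 × 44.333 × 4 × 16 = 6.9712 × 10^6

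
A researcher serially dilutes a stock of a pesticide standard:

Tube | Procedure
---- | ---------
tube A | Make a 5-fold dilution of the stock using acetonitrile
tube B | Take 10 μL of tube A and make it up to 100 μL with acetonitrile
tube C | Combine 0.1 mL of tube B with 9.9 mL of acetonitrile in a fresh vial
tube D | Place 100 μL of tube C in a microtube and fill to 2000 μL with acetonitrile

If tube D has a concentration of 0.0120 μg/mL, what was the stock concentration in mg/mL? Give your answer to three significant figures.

1.20 mg/mL

Step 1: 5-fold → factor 5
Step 2: 10 μL brought to 100 μL → factor 100/10 = 10
Step 3: 0.1 mL + 9.9 mL = 10 mL total → factor 10/0.1 = 100
Step 4: 100 μL brought to 2000 μL → factor 2000/100 = 20
Overall dilution factor = 5 × 10 × 100 × 20 = 1 × 10^5
Stock = 0.0120 μg/mL × 1 × 10^5 = 1200 μg/mL = 1.20 mg/mL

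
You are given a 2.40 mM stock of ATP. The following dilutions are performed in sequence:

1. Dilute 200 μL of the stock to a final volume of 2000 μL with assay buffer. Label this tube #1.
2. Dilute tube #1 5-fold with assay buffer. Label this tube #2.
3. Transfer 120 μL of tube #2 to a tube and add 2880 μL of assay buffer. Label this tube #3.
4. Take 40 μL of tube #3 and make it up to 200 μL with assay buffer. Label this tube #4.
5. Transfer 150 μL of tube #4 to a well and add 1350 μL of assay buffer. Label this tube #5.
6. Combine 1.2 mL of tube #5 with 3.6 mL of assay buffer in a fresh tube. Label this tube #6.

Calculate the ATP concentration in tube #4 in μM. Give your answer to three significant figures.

Step 1: 200 μL brought to 2000 μL → factor 2000/200 = 10
Step 2: 5-fold → factor 5
Step 3: 120 μL + 2880 μL = 3000 μL total → factor 3000/120 = 25
Step 4: 40 μL brought to 200 μL → factor 200/40 = 5
Dilution factor through tube #4 = 10 × 5 × 25 × 5 = 6250
[tube #4] = 2.40 mM / 6250 = 0.0003840 mM = 0.384 μM

0.384 μM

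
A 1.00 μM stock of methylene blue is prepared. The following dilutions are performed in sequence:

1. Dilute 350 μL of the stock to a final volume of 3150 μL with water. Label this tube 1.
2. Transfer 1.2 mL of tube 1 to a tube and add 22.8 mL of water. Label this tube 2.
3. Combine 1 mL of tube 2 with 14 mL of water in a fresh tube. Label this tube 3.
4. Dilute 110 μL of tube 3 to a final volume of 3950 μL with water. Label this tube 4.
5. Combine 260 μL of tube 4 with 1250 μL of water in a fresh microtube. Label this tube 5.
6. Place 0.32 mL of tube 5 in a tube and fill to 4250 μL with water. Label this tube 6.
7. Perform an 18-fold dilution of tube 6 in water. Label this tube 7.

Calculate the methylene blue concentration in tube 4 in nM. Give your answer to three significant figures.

0.0103 nM

Step 1: 350 μL brought to 3150 μL → factor 3150/350 = 9
Step 2: 1.2 mL + 22.8 mL = 24 mL total → factor 24/1.2 = 20
Step 3: 1 mL + 14 mL = 15 mL total → factor 15/1 = 15
Step 4: 110 μL brought to 3950 μL → factor 3950/110 = 35.909
Dilution factor through tube 4 = 9 × 20 × 15 × 35.909 = 96955
[tube 4] = 1.00 μM / 96955 = 1.031 × 10^-5 μM = 0.0103 nM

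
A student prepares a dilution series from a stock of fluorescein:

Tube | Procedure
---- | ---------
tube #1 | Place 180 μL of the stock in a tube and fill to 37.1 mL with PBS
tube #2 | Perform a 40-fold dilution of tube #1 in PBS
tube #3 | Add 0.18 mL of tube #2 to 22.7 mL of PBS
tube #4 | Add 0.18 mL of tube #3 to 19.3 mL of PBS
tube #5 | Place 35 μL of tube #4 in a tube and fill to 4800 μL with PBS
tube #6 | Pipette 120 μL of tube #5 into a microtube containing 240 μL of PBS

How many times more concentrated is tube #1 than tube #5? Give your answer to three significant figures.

Step 1: 180 μL brought to 37.1 mL → factor 37100/180 = 206.11
Step 2: 40-fold → factor 40
Step 3: 0.18 mL + 22.7 mL = 22.88 mL total → factor 22.88/0.18 = 127.11
Step 4: 0.18 mL + 19.3 mL = 19.48 mL total → factor 19.48/0.18 = 108.22
Step 5: 35 μL brought to 4800 μL → factor 4800/35 = 137.14
Dilution factor to tube #1 = 206.11; to tube #5 = 1.5554 × 10^10
[tube #1]/[tube #5] = (factor to tube #5)/(factor to tube #1) = 1.5554 × 10^10/206.11 = 7.55 × 10^7

7.55 × 10^7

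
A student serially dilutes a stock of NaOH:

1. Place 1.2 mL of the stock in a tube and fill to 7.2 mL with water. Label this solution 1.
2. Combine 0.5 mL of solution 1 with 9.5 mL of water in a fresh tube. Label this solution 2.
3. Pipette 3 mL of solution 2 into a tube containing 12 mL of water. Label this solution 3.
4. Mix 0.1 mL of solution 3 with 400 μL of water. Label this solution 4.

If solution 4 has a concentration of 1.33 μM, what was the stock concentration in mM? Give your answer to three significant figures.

Step 1: 1.2 mL brought to 7.2 mL → factor 7.2/1.2 = 6
Step 2: 0.5 mL + 9.5 mL = 10 mL total → factor 10/0.5 = 20
Step 3: 3 mL + 12 mL = 15 mL total → factor 15/3 = 5
Step 4: 0.1 mL + 400 μL = 0.5 mL total → factor 0.5/0.1 = 5
Overall dilution factor = 6 × 20 × 5 × 5 = 3000
Stock = 1.33 μM × 3000 = 3990 μM = 3.99 mM

3.99 mM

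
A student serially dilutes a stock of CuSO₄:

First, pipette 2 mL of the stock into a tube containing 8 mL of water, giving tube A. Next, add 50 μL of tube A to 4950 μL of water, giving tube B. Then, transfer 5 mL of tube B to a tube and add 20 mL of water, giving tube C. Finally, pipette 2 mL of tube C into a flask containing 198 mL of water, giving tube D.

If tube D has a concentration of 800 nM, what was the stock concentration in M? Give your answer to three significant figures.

0.200 M

Step 1: 2 mL + 8 mL = 10 mL total → factor 10/2 = 5
Step 2: 50 μL + 4950 μL = 5000 μL total → factor 5000/50 = 100
Step 3: 5 mL + 20 mL = 25 mL total → factor 25/5 = 5
Step 4: 2 mL + 198 mL = 200 mL total → factor 200/2 = 100
Overall dilution factor = 5 × 100 × 5 × 100 = 2.5 × 10^5
Stock = 800 nM × 2.5 × 10^5 = 2.000 × 10^8 nM = 0.200 M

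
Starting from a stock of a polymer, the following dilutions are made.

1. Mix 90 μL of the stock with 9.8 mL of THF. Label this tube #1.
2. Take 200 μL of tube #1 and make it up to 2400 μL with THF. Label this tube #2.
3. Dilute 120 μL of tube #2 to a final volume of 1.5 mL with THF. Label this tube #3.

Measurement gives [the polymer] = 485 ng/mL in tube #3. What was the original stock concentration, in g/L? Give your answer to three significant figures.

7.99 g/L

Step 1: 90 μL + 9.8 mL = 9890 μL total → factor 9890/90 = 109.89
Step 2: 200 μL brought to 2400 μL → factor 2400/200 = 12
Step 3: 120 μL brought to 1.5 mL → factor 1500/120 = 12.5
Overall dilution factor = 109.89 × 12 × 12.5 = 16483
Stock = 485 ng/mL × 16483 = 7.994 × 10^6 ng/mL = 7.99 g/L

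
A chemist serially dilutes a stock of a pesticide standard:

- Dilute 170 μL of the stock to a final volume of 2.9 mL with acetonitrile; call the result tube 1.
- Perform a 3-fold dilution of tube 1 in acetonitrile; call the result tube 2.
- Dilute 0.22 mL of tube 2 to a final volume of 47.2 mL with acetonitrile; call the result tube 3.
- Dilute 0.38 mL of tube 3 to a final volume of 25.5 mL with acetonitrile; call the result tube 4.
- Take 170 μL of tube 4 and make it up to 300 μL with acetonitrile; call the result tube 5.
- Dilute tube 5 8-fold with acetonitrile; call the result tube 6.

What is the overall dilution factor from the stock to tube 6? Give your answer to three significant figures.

Step 1: 170 μL brought to 2.9 mL → factor 2900/170 = 17.059
Step 2: 3-fold → factor 3
Step 3: 0.22 mL brought to 47.2 mL → factor 47.2/0.22 = 214.55
Step 4: 0.38 mL brought to 25.5 mL → factor 25.5/0.38 = 67.105
Step 5: 170 μL brought to 300 μL → factor 300/170 = 1.7647
Step 6: 8-fold → factor 8
Overall dilution factor = 17.059 × 3 × 214.55 × 67.105 × 1.7647 × 8 = 1.0402 × 10^7

1.04 × 10^7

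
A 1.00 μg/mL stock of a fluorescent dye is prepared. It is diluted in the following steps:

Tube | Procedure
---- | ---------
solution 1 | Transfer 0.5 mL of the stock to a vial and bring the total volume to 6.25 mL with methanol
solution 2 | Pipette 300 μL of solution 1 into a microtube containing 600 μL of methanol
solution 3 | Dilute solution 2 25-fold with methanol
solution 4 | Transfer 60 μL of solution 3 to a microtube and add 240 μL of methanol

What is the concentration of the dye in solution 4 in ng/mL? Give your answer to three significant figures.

0.213 ng/mL

Step 1: 0.5 mL brought to 6.25 mL → factor 6.25/0.5 = 12.5
Step 2: 300 μL + 600 μL = 900 μL total → factor 900/300 = 3
Step 3: 25-fold → factor 25
Step 4: 60 μL + 240 μL = 300 μL total → factor 300/60 = 5
Overall dilution factor = 12.5 × 3 × 25 × 5 = 4687.5
Final = 1.00 μg/mL / 4687.5 = 0.0002133 μg/mL = 0.213 ng/mL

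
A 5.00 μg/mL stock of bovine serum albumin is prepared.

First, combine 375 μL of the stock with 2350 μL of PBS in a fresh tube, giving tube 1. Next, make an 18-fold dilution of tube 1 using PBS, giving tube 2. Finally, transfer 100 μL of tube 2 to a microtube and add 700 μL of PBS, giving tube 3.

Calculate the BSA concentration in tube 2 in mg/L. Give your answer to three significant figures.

Step 1: 375 μL + 2350 μL = 2725 μL total → factor 2725/375 = 7.2667
Step 2: 18-fold → factor 18
Dilution factor through tube 2 = 7.2667 × 18 = 130.8
[tube 2] = 5.00 μg/mL / 130.8 = 0.03823 μg/mL = 0.0382 mg/L

0.0382 mg/L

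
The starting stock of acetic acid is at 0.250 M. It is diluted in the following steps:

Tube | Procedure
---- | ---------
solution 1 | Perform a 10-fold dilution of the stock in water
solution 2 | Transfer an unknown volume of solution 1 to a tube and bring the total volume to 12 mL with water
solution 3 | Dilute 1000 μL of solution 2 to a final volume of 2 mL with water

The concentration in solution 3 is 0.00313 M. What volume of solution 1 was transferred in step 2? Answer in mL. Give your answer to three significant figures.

Step 1: 10-fold → factor 10
Step 2: v brought to 12 mL → factor = 12 mL/v
Step 3: 1000 μL brought to 2 mL → factor 2000/1000 = 2
Product of known-step factors = 20
Overall factor = 0.250 M / (0.00313 M) = 79.872
Step-2 factor = 79.872 / 20 = 3.9936
v = 12 mL / 3.9936 = 3.00 mL

3.00 mL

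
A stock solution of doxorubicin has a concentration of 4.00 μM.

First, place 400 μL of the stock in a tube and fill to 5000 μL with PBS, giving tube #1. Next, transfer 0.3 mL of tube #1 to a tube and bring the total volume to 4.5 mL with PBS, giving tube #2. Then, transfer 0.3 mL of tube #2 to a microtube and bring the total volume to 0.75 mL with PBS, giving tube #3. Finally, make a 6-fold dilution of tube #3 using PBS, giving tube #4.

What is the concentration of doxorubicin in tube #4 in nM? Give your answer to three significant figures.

Step 1: 400 μL brought to 5000 μL → factor 5000/400 = 12.5
Step 2: 0.3 mL brought to 4.5 mL → factor 4.5/0.3 = 15
Step 3: 0.3 mL brought to 0.75 mL → factor 0.75/0.3 = 2.5
Step 4: 6-fold → factor 6
Overall dilution factor = 12.5 × 15 × 2.5 × 6 = 2812.5
Final = 4.00 μM / 2812.5 = 0.001422 μM = 1.42 nM

1.42 nM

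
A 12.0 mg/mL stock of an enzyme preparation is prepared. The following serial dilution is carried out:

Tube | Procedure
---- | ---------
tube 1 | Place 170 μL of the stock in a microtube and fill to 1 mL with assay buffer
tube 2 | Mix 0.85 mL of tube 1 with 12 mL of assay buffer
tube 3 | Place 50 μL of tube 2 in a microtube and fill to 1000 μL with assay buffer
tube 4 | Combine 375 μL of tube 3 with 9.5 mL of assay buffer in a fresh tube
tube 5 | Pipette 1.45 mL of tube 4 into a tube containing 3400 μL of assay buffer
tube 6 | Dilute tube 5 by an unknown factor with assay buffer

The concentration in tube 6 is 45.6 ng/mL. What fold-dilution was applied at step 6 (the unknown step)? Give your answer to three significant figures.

Step 1: 170 μL brought to 1 mL → factor 1000/170 = 5.8824
Step 2: 0.85 mL + 12 mL = 12.85 mL total → factor 12.85/0.85 = 15.118
Step 3: 50 μL brought to 1000 μL → factor 1000/50 = 20
Step 4: 375 μL + 9.5 mL = 9875 μL total → factor 9875/375 = 26.333
Step 5: 1.45 mL + 3400 μL = 4.85 mL total → factor 4.85/1.45 = 3.3448
Step 6: unknown factor x
Product of known-step factors = 1.5666 × 10^5
Overall factor = 12.0 mg/mL / (45.6 ng/mL) = 2.6316 × 10^5
x = 2.6316 × 10^5 / 1.5666 × 10^5 = 1.68

1.68-fold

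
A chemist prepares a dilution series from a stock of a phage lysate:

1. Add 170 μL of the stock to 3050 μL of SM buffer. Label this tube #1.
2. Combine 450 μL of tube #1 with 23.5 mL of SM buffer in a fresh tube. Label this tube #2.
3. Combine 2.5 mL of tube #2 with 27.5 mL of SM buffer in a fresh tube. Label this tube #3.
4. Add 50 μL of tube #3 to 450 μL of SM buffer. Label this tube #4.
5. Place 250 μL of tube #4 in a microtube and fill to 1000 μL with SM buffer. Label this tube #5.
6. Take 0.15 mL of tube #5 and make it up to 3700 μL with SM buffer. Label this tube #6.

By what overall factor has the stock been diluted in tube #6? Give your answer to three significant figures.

Step 1: 170 μL + 3050 μL = 3220 μL total → factor 3220/170 = 18.941
Step 2: 450 μL + 23.5 mL = 23950 μL total → factor 23950/450 = 53.222
Step 3: 2.5 mL + 27.5 mL = 30 mL total → factor 30/2.5 = 12
Step 4: 50 μL + 450 μL = 500 μL total → factor 500/50 = 10
Step 5: 250 μL brought to 1000 μL → factor 1000/250 = 4
Step 6: 0.15 mL brought to 3700 μL → factor 3.7/0.15 = 24.667
Overall dilution factor = 18.941 × 53.222 × 12 × 10 × 4 × 24.667 = 1.1936 × 10^7

1.19 × 10^7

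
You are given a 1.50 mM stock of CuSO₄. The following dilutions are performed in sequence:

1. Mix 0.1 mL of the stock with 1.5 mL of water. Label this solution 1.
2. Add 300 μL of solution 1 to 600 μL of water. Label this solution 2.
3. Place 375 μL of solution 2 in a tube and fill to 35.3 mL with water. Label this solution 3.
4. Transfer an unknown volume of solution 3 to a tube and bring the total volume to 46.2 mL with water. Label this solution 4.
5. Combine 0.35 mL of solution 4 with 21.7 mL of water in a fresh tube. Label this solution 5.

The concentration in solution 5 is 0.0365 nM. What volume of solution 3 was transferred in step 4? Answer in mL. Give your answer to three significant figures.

Step 1: 0.1 mL + 1.5 mL = 1.6 mL total → factor 1.6/0.1 = 16
Step 2: 300 μL + 600 μL = 900 μL total → factor 900/300 = 3
Step 3: 375 μL brought to 35.3 mL → factor 35300/375 = 94.133
Step 4: v brought to 46.2 mL → factor = 46.2 mL/v
Step 5: 0.35 mL + 21.7 mL = 22.05 mL total → factor 22.05/0.35 = 63
Product of known-step factors = 2.8466 × 10^5
Overall factor = 1.50 mM / (0.0365 nM) = 4.1096 × 10^7
Step-4 factor = 4.1096 × 10^7 / 2.8466 × 10^5 = 144.37
v = 46.2 mL / 144.37 = 0.320 mL

0.320 mL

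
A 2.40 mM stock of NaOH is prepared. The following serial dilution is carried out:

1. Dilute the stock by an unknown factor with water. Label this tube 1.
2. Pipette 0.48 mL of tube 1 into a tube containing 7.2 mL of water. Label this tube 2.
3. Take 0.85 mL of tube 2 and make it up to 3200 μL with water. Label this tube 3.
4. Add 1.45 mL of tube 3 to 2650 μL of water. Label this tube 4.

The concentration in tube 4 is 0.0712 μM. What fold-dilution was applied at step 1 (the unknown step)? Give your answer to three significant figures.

198-fold

Step 1: unknown factor x
Step 2: 0.48 mL + 7.2 mL = 7.68 mL total → factor 7.68/0.48 = 16
Step 3: 0.85 mL brought to 3200 μL → factor 3.2/0.85 = 3.7647
Step 4: 1.45 mL + 2650 μL = 4.1 mL total → factor 4.1/1.45 = 2.8276
Product of known-step factors = 170.32
Overall factor = 2.40 mM / (0.0712 μM) = 33708
x = 33708 / 170.32 = 198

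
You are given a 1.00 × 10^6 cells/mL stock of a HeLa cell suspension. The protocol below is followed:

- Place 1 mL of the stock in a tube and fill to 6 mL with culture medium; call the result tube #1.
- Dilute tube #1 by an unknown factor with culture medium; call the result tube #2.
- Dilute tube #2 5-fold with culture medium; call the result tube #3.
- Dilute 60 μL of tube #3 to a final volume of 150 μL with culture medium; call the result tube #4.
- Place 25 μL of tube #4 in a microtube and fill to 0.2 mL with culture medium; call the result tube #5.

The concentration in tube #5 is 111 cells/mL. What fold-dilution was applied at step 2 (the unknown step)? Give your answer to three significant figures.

15.0-fold

Step 1: 1 mL brought to 6 mL → factor 6/1 = 6
Step 2: unknown factor x
Step 3: 5-fold → factor 5
Step 4: 60 μL brought to 150 μL → factor 150/60 = 2.5
Step 5: 25 μL brought to 0.2 mL → factor 200/25 = 8
Product of known-step factors = 600
Overall factor = 1.00 × 10^6 cells/mL / (111 cells/mL) = 9009
x = 9009 / 600 = 15.0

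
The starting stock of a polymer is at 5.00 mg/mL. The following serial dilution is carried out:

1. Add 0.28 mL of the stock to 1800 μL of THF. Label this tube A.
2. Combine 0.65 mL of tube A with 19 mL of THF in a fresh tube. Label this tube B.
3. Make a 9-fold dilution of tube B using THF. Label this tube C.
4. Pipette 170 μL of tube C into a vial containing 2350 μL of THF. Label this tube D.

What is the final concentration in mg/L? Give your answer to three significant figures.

0.167 mg/L

Step 1: 0.28 mL + 1800 μL = 2.08 mL total → factor 2.08/0.28 = 7.4286
Step 2: 0.65 mL + 19 mL = 19.65 mL total → factor 19.65/0.65 = 30.231
Step 3: 9-fold → factor 9
Step 4: 170 μL + 2350 μL = 2520 μL total → factor 2520/170 = 14.824
Overall dilution factor = 7.4286 × 30.231 × 9 × 14.824 = 29960
Final = 5.00 mg/mL / 29960 = 0.0001669 mg/mL = 0.167 mg/L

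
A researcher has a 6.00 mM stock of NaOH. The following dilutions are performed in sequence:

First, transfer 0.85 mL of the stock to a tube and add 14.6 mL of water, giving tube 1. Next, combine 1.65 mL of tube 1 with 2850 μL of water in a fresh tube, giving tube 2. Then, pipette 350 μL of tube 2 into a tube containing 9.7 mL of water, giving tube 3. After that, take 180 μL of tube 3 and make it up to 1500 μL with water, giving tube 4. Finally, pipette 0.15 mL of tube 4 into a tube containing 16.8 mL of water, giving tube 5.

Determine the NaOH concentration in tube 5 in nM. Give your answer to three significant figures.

Step 1: 0.85 mL + 14.6 mL = 15.45 mL total → factor 15.45/0.85 = 18.176
Step 2: 1.65 mL + 2850 μL = 4.5 mL total → factor 4.5/1.65 = 2.7273
Step 3: 350 μL + 9.7 mL = 10050 μL total → factor 10050/350 = 28.714
Step 4: 180 μL brought to 1500 μL → factor 1500/180 = 8.3333
Step 5: 0.15 mL + 16.8 mL = 16.95 mL total → factor 16.95/0.15 = 113
Overall dilution factor = 18.176 × 2.7273 × 28.714 × 8.3333 × 113 = 1.3404 × 10^6
Final = 6.00 mM / 1.3404 × 10^6 = 4.476 × 10^-6 mM = 4.48 nM

4.48 nM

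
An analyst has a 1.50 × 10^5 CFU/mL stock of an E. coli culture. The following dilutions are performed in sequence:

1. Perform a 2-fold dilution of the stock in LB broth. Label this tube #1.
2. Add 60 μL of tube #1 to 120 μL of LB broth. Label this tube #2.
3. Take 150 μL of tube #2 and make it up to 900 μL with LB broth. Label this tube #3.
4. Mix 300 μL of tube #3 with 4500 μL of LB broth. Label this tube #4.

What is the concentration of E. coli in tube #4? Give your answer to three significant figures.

260 CFU/mL

Step 1: 2-fold → factor 2
Step 2: 60 μL + 120 μL = 180 μL total → factor 180/60 = 3
Step 3: 150 μL brought to 900 μL → factor 900/150 = 6
Step 4: 300 μL + 4500 μL = 4800 μL total → factor 4800/300 = 16
Overall dilution factor = 2 × 3 × 6 × 16 = 576
Final = 1.50 × 10^5 CFU/mL / 576 = 260 CFU/mL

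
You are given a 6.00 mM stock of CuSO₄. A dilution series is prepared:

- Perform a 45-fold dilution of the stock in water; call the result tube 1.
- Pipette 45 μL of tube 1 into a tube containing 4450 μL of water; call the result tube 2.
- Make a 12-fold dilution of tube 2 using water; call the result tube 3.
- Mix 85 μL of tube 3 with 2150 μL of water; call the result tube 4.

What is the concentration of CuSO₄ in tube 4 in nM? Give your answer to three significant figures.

Step 1: 45-fold → factor 45
Step 2: 45 μL + 4450 μL = 4495 μL total → factor 4495/45 = 99.889
Step 3: 12-fold → factor 12
Step 4: 85 μL + 2150 μL = 2235 μL total → factor 2235/85 = 26.294
Overall dilution factor = 45 × 99.889 × 12 × 26.294 = 1.4183 × 10^6
Final = 6.00 mM / 1.4183 × 10^6 = 4.230 × 10^-6 mM = 4.23 nM

4.23 nM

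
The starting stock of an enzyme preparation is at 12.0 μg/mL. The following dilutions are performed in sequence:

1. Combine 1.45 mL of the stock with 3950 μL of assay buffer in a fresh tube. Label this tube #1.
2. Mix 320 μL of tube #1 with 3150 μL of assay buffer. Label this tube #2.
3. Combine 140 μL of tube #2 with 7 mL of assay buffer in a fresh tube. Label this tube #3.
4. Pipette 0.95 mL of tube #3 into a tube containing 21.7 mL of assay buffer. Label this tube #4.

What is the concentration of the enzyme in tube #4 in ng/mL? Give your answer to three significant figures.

0.244 ng/mL

Step 1: 1.45 mL + 3950 μL = 5.4 mL total → factor 5.4/1.45 = 3.7241
Step 2: 320 μL + 3150 μL = 3470 μL total → factor 3470/320 = 10.844
Step 3: 140 μL + 7 mL = 7140 μL total → factor 7140/140 = 51
Step 4: 0.95 mL + 21.7 mL = 22.65 mL total → factor 22.65/0.95 = 23.842
Overall dilution factor = 3.7241 × 10.844 × 51 × 23.842 = 49104
Final = 12.0 μg/mL / 49104 = 0.0002444 μg/mL = 0.244 ng/mL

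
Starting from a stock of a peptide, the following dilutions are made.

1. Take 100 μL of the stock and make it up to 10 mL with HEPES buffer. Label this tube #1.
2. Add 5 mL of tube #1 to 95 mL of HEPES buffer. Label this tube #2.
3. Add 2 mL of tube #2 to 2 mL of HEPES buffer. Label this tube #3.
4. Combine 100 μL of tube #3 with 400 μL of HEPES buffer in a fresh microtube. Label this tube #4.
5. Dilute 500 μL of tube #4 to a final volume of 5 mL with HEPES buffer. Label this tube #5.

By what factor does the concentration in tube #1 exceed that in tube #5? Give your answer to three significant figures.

2.00 × 10^3

Step 1: 100 μL brought to 10 mL → factor 10000/100 = 100
Step 2: 5 mL + 95 mL = 100 mL total → factor 100/5 = 20
Step 3: 2 mL + 2 mL = 4 mL total → factor 4/2 = 2
Step 4: 100 μL + 400 μL = 500 μL total → factor 500/100 = 5
Step 5: 500 μL brought to 5 mL → factor 5000/500 = 10
Dilution factor to tube #1 = 100; to tube #5 = 2 × 10^5
[tube #1]/[tube #5] = (factor to tube #5)/(factor to tube #1) = 2 × 10^5/100 = 2.00 × 10^3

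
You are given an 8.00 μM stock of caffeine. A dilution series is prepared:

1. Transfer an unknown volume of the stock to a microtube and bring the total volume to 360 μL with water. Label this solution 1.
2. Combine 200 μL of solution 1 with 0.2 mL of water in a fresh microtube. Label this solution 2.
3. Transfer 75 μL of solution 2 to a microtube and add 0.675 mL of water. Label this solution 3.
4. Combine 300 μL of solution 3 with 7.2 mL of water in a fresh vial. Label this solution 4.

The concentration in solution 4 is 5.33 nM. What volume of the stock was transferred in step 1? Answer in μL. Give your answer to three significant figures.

120 μL

Step 1: v brought to 360 μL → factor = 360 μL/v
Step 2: 200 μL + 0.2 mL = 400 μL total → factor 400/200 = 2
Step 3: 75 μL + 0.675 mL = 750 μL total → factor 750/75 = 10
Step 4: 300 μL + 7.2 mL = 7500 μL total → factor 7500/300 = 25
Product of known-step factors = 500
Overall factor = 8.00 μM / (5.33 nM) = 1500.9
Step-1 factor = 1500.9 / 500 = 3.0019
v = 360 μL / 3.0019 = 120 μL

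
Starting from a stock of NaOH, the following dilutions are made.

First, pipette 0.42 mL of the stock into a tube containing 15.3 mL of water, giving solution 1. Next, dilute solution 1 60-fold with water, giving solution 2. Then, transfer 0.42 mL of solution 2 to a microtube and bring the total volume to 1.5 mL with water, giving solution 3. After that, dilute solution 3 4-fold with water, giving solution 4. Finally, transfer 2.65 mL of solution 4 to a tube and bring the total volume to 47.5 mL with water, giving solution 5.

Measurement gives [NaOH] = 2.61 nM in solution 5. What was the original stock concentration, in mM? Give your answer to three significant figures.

Step 1: 0.42 mL + 15.3 mL = 15.72 mL total → factor 15.72/0.42 = 37.429
Step 2: 60-fold → factor 60
Step 3: 0.42 mL brought to 1.5 mL → factor 1.5/0.42 = 3.5714
Step 4: 4-fold → factor 4
Step 5: 2.65 mL brought to 47.5 mL → factor 47.5/2.65 = 17.925
Overall dilution factor = 37.429 × 60 × 3.5714 × 4 × 17.925 = 5.7505 × 10^5
Stock = 2.61 nM × 5.7505 × 10^5 = 1.501 × 10^6 nM = 1.50 mM

1.50 mM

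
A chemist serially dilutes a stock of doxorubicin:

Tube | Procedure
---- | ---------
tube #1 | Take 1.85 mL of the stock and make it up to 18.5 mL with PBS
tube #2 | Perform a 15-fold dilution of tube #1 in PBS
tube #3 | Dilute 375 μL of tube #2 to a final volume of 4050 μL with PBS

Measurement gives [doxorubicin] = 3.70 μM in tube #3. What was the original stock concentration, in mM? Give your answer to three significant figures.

Step 1: 1.85 mL brought to 18.5 mL → factor 18.5/1.85 = 10
Step 2: 15-fold → factor 15
Step 3: 375 μL brought to 4050 μL → factor 4050/375 = 10.8
Overall dilution factor = 10 × 15 × 10.8 = 1620
Stock = 3.70 μM × 1620 = 5994 μM = 5.99 mM

5.99 mM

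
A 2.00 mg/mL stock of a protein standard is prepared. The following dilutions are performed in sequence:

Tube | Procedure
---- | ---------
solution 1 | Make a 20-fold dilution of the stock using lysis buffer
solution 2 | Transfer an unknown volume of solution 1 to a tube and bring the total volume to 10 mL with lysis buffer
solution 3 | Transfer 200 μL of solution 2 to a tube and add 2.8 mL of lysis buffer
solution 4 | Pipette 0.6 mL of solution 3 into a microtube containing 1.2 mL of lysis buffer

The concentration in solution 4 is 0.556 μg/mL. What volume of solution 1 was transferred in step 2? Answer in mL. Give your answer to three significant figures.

2.50 mL

Step 1: 20-fold → factor 20
Step 2: v brought to 10 mL → factor = 10 mL/v
Step 3: 200 μL + 2.8 mL = 3000 μL total → factor 3000/200 = 15
Step 4: 0.6 mL + 1.2 mL = 1.8 mL total → factor 1.8/0.6 = 3
Product of known-step factors = 900
Overall factor = 2.00 mg/mL / (0.556 μg/mL) = 3597.1
Step-2 factor = 3597.1 / 900 = 3.9968
v = 10 mL / 3.9968 = 2.50 mL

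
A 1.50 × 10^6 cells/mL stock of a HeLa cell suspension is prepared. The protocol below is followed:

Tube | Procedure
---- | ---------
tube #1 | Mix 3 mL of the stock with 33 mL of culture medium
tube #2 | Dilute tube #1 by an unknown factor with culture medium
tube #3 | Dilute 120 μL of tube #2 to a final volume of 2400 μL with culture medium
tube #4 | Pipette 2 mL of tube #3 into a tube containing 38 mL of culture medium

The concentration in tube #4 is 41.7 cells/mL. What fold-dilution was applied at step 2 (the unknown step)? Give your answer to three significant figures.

Step 1: 3 mL + 33 mL = 36 mL total → factor 36/3 = 12
Step 2: unknown factor x
Step 3: 120 μL brought to 2400 μL → factor 2400/120 = 20
Step 4: 2 mL + 38 mL = 40 mL total → factor 40/2 = 20
Product of known-step factors = 4800
Overall factor = 1.50 × 10^6 cells/mL / (41.7 cells/mL) = 35971
x = 35971 / 4800 = 7.49

7.49-fold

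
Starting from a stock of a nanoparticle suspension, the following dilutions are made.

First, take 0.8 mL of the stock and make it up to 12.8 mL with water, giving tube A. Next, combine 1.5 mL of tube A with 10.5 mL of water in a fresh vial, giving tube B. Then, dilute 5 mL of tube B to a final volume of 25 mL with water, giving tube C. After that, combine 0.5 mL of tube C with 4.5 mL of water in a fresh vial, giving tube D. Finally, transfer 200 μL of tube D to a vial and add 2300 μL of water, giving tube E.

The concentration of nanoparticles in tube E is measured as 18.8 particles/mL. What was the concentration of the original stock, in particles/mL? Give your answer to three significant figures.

1.50 × 10^6 particles/mL

Step 1: 0.8 mL brought to 12.8 mL → factor 12.8/0.8 = 16
Step 2: 1.5 mL + 10.5 mL = 12 mL total → factor 12/1.5 = 8
Step 3: 5 mL brought to 25 mL → factor 25/5 = 5
Step 4: 0.5 mL + 4.5 mL = 5 mL total → factor 5/0.5 = 10
Step 5: 200 μL + 2300 μL = 2500 μL total → factor 2500/200 = 12.5
Overall dilution factor = 16 × 8 × 5 × 10 × 12.5 = 80000
Stock = 18.8 particles/mL × 80000 = 1.50 × 10^6 particles/mL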